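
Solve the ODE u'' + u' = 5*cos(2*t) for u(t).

u = C2 + sin(2*t)/2 - cos(2*t) + C1*exp(-t)

Characteristic equation r² + r = 0 factors as (r + 1)r = 0, so r = -1, 0.
Hence u_h = C1*exp(-t) + C2.
Try u_p = A*cos(2*t) + B*sin(2*t). Substituting and equating the coefficients of cos(2t) and sin(2t) gives A = -1, B = 1/2, so u_p = sin(2*t)/2 - cos(2*t).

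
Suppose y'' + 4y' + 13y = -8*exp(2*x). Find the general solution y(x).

Characteristic equation r² + 4r + 13 = 0 has discriminant (4)² - 4·(13) = -36 < 0, so r = -2 ± 3i.
Hence y_h = C1*cos(3*x)*exp(-2*x) + C2*exp(-2*x)*sin(3*x).
Try y_p = A*exp(2*x). Substituting into the equation and dividing by exp(2*x) gives A = -8/25, so y_p = -8*exp(2*x)/25.

y = -8*exp(2*x)/25 + C1*cos(3*x)*exp(-2*x) + C2*exp(-2*x)*sin(3*x)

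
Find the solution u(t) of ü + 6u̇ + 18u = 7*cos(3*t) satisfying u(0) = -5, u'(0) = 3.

Characteristic equation r² + 6r + 18 = 0 has discriminant (6)² - 4·(18) = -36 < 0, so r = -3 ± 3i.
Hence u_h = C1*cos(3*t)*exp(-3*t) + C2*exp(-3*t)*sin(3*t).
Try u_p = A*cos(3*t) + B*sin(3*t). Substituting and equating the coefficients of cos(3t) and sin(3t) gives A = 7/45, B = 14/45, so u_p = 7*cos(3*t)/45 + 14*sin(3*t)/45.
General solution: u = 7*cos(3*t)/45 + 14*sin(3*t)/45 + C1*cos(3*t)*exp(-3*t) + C2*exp(-3*t)*sin(3*t).
Apply the initial conditions: u(0) = 7/45 + C1 = -5 and u'(0) = 14/15 - 3*C1 + 3*C2 = 3. Solving gives C1 = -232/45, C2 = -67/15.

u = 7*cos(3*t)/45 + 14*sin(3*t)/45 - 232*cos(3*t)*exp(-3*t)/45 - 67*exp(-3*t)*sin(3*t)/15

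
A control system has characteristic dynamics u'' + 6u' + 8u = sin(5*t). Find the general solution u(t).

u = -30*cos(5*t)/1189 - 17*sin(5*t)/1189 + C1*exp(-4*t) + C2*exp(-2*t)

Characteristic equation r² + 6r + 8 = 0 factors as (r + 4)(r + 2) = 0, so r = -4, -2.
Hence u_h = C1*exp(-4*t) + C2*exp(-2*t).
Try u_p = A*cos(5*t) + B*sin(5*t). Substituting and equating the coefficients of cos(5t) and sin(5t) gives A = -30/1189, B = -17/1189, so u_p = -30*cos(5*t)/1189 - 17*sin(5*t)/1189.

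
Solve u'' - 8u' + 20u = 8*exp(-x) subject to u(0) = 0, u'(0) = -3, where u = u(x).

Characteristic equation r² - 8r + 20 = 0 has discriminant (-8)² - 4·(20) = -16 < 0, so r = 4 ± 2i.
Hence u_h = C1*cos(2*x)*exp(4*x) + C2*exp(4*x)*sin(2*x).
Try u_p = A*exp(-x). Substituting into the equation and dividing by exp(-x) gives A = 8/29, so u_p = 8*exp(-x)/29.
General solution: u = 8*exp(-x)/29 + C1*cos(2*x)*exp(4*x) + C2*exp(4*x)*sin(2*x).
Apply the initial conditions: u(0) = 8/29 + C1 = 0 and u'(0) = -8/29 + 2*C2 + 4*C1 = -3. Solving gives C1 = -8/29, C2 = -47/58.

u = 8*exp(-x)/29 - 47*exp(4*x)*sin(2*x)/58 - 8*cos(2*x)*exp(4*x)/29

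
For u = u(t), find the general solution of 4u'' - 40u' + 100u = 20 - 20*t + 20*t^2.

u = 21/125 - t/25 + t**2/5 + C1*exp(5*t) + C2*t*exp(5*t)

Divide through by 4: u'' - 10u' + 25u = 5 - 5*t + 5*t^2.
Characteristic equation r² - 10r + 25 = 0 has discriminant (-10)² - 4·(25) = 0, so r = 5 is a repeated root.
Hence u_h = (C1 + C2*t)*exp(5*t).
For the particular solution try u_p = A0 + A1*t + A2*t^2. Substituting and matching coefficients of each power of t gives A0 = 21/125, A1 = -1/25, A2 = 1/5, so u_p = 21/125 - t/25 + t^2/5.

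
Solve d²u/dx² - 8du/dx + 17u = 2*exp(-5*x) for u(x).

Characteristic equation r² - 8r + 17 = 0 has discriminant (-8)² - 4·(17) = -4 < 0, so r = 4 ± i.
Hence u_h = C1*cos(x)*exp(4*x) + C2*exp(4*x)*sin(x).
Try u_p = A*exp(-5*x). Substituting into the equation and dividing by exp(-5*x) gives A = 1/41, so u_p = exp(-5*x)/41.

u = exp(-5*x)/41 + C1*cos(x)*exp(4*x) + C2*exp(4*x)*sin(x)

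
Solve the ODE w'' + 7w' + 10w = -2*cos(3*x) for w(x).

w = -21*sin(3*x)/221 - cos(3*x)/221 + C1*exp(-2*x) + C2*exp(-5*x)

Characteristic equation r² + 7r + 10 = 0 factors as (r + 2)(r + 5) = 0, so r = -2, -5.
Hence w_h = C1*exp(-2*x) + C2*exp(-5*x).
Try w_p = A*cos(3*x) + B*sin(3*x). Substituting and equating the coefficients of cos(3x) and sin(3x) gives A = -1/221, B = -21/221, so w_p = -21*sin(3*x)/221 - cos(3*x)/221.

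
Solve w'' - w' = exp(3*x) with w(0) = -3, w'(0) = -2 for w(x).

w = -2/3 - 5*exp(x)/2 + exp(3*x)/6

Characteristic equation r² - r = 0 factors as (r - 1)r = 0, so r = 1, 0.
Hence w_h = C1*exp(x) + C2.
Try w_p = A*exp(3*x). Substituting into the equation and dividing by exp(3*x) gives A = 1/6, so w_p = exp(3*x)/6.
General solution: w = C2 + exp(3*x)/6 + C1*exp(x).
Apply the initial conditions: w(0) = 1/6 + C1 + C2 = -3 and w'(0) = 1/2 + C1 = -2. Solving gives C1 = -5/2, C2 = -2/3.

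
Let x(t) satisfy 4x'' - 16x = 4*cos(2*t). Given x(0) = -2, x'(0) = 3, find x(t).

Divide through by 4: x'' - 4x = cos(2*t).
Characteristic equation r² - 4 = 0 factors as (r + 2)(r - 2) = 0, so r = -2, 2.
Hence x_h = C1*exp(-2*t) + C2*exp(2*t).
Try x_p = A*cos(2*t) + B*sin(2*t). Substituting and equating the coefficients of cos(2t) and sin(2t) gives A = -1/8, B = 0, so x_p = -cos(2*t)/8.
General solution: x = -cos(2*t)/8 + C1*exp(-2*t) + C2*exp(2*t).
Apply the initial conditions: x(0) = -1/8 + C1 + C2 = -2 and x'(0) = -2*C1 + 2*C2 = 3. Solving gives C1 = -27/16, C2 = -3/16.

x = -27*exp(-2*t)/16 - 3*exp(2*t)/16 - cos(2*t)/8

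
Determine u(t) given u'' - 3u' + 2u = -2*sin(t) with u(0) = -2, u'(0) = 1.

Characteristic equation r² - 3r + 2 = 0 factors as (r - 1)(r - 2) = 0, so r = 1, 2.
Hence u_h = C1*exp(t) + C2*exp(2*t).
Try u_p = A*cos(t) + B*sin(t). Substituting and equating the coefficients of cos(t) and sin(t) gives A = -3/5, B = -1/5, so u_p = -3*cos(t)/5 - sin(t)/5.
General solution: u = -3*cos(t)/5 - sin(t)/5 + C1*exp(t) + C2*exp(2*t).
Apply the initial conditions: u(0) = -3/5 + C1 + C2 = -2 and u'(0) = -1/5 + C1 + 2*C2 = 1. Solving gives C1 = -4, C2 = 13/5.

u = -4*exp(t) - 3*cos(t)/5 - sin(t)/5 + 13*exp(2*t)/5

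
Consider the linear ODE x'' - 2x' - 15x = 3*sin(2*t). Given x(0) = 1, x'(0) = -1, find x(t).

x = -57*sin(2*t)/377 + 8*exp(5*t)/29 + 9*exp(-3*t)/13 + 12*cos(2*t)/377

Characteristic equation r² - 2r - 15 = 0 factors as (r - 5)(r + 3) = 0, so r = 5, -3.
Hence x_h = C1*exp(5*t) + C2*exp(-3*t).
Try x_p = A*cos(2*t) + B*sin(2*t). Substituting and equating the coefficients of cos(2t) and sin(2t) gives A = 12/377, B = -57/377, so x_p = -57*sin(2*t)/377 + 12*cos(2*t)/377.
General solution: x = -57*sin(2*t)/377 + 12*cos(2*t)/377 + C1*exp(5*t) + C2*exp(-3*t).
Apply the initial conditions: x(0) = 12/377 + C1 + C2 = 1 and x'(0) = -114/377 - 3*C2 + 5*C1 = -1. Solving gives C1 = 8/29, C2 = 9/13.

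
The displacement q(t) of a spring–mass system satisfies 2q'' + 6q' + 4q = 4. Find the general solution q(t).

q = 1 + C1*exp(-t) + C2*exp(-2*t)

Divide through by 2: q'' + 3q' + 2q = 2.
Characteristic equation r² + 3r + 2 = 0 factors as (r + 1)(r + 2) = 0, so r = -1, -2.
Hence q_h = C1*exp(-t) + C2*exp(-2*t).
For the particular solution try q_p = A0. Substituting and matching coefficients of each power of t gives A0 = 1, so q_p = 1.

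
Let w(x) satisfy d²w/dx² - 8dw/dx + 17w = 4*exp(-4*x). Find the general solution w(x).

w = 4*exp(-4*x)/65 + C1*cos(x)*exp(4*x) + C2*exp(4*x)*sin(x)

Characteristic equation r² - 8r + 17 = 0 has discriminant (-8)² - 4·(17) = -4 < 0, so r = 4 ± i.
Hence w_h = C1*cos(x)*exp(4*x) + C2*exp(4*x)*sin(x).
Try w_p = A*exp(-4*x). Substituting into the equation and dividing by exp(-4*x) gives A = 4/65, so w_p = 4*exp(-4*x)/65.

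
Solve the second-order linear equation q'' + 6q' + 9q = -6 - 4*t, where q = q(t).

q = -10/27 - 4*t/9 + C1*exp(-3*t) + C2*t*exp(-3*t)

Characteristic equation r² + 6r + 9 = 0 has discriminant (6)² - 4·(9) = 0, so r = -3 is a repeated root.
Hence q_h = (C1 + C2*t)*exp(-3*t).
For the particular solution try q_p = A0 + A1*t. Substituting and matching coefficients of each power of t gives A0 = -10/27, A1 = -4/9, so q_p = -10/27 - 4*t/9.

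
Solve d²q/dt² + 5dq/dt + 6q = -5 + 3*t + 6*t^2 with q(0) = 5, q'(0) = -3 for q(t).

q = -7/36 + t**2 - 77*exp(-3*t)/9 - 7*t/6 + 55*exp(-2*t)/4

Characteristic equation r² + 5r + 6 = 0 factors as (r + 3)(r + 2) = 0, so r = -3, -2.
Hence q_h = C1*exp(-3*t) + C2*exp(-2*t).
For the particular solution try q_p = A0 + A1*t + A2*t^2. Substituting and matching coefficients of each power of t gives A0 = -7/36, A1 = -7/6, A2 = 1, so q_p = -7/36 + t^2 - 7*t/6.
General solution: q = -7/36 + t^2 - 7*t/6 + C1*exp(-3*t) + C2*exp(-2*t).
Apply the initial conditions: q(0) = -7/36 + C1 + C2 = 5 and q'(0) = -7/6 - 3*C1 - 2*C2 = -3. Solving gives C1 = -77/9, C2 = 55/4.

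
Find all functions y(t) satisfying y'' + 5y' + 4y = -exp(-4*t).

y = C1*exp(-4*t) + C2*exp(-t) + t*exp(-4*t)/3

Characteristic equation r² + 5r + 4 = 0 factors as (r + 4)(r + 1) = 0, so r = -4, -1.
Hence y_h = C1*exp(-4*t) + C2*exp(-t).
Since exp(-4*t) solves the homogeneous equation (r = -4 is a root of multiplicity 1), multiply the trial by t. Try y_p = A*t*exp(-4*t). Substituting into the equation and dividing by exp(-4*t) gives A = 1/3, so y_p = t*exp(-4*t)/3.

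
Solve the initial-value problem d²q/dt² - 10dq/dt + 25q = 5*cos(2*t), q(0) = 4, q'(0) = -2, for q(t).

q = -100*sin(2*t)/841 + 105*cos(2*t)/841 + 3259*exp(5*t)/841 - 613*t*exp(5*t)/29

Characteristic equation r² - 10r + 25 = 0 has discriminant (-10)² - 4·(25) = 0, so r = 5 is a repeated root.
Hence q_h = (C1 + C2*t)*exp(5*t).
Try q_p = A*cos(2*t) + B*sin(2*t). Substituting and equating the coefficients of cos(2t) and sin(2t) gives A = 105/841, B = -100/841, so q_p = -100*sin(2*t)/841 + 105*cos(2*t)/841.
General solution: q = -100*sin(2*t)/841 + 105*cos(2*t)/841 + C1*exp(5*t) + C2*t*exp(5*t).
Apply the initial conditions: q(0) = 105/841 + C1 = 4 and q'(0) = -200/841 + C2 + 5*C1 = -2. Solving gives C1 = 3259/841, C2 = -613/29.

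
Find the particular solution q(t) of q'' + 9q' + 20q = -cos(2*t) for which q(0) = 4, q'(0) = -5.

Characteristic equation r² + 9r + 20 = 0 factors as (r + 5)(r + 4) = 0, so r = -5, -4.
Hence q_h = C1*exp(-5*t) + C2*exp(-4*t).
Try q_p = A*cos(2*t) + B*sin(2*t). Substituting and equating the coefficients of cos(2t) and sin(2t) gives A = -4/145, B = -9/290, so q_p = -9*sin(2*t)/290 - 4*cos(2*t)/145.
General solution: q = -9*sin(2*t)/290 - 4*cos(2*t)/145 + C1*exp(-5*t) + C2*exp(-4*t).
Apply the initial conditions: q(0) = -4/145 + C1 + C2 = 4 and q'(0) = -9/145 - 5*C1 - 4*C2 = -5. Solving gives C1 = -324/29, C2 = 76/5.

q = -324*exp(-5*t)/29 - 9*sin(2*t)/290 - 4*cos(2*t)/145 + 76*exp(-4*t)/5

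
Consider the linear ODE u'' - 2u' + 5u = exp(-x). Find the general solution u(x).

u = exp(-x)/8 + C1*cos(2*x)*exp(x) + C2*exp(x)*sin(2*x)

Characteristic equation r² - 2r + 5 = 0 has discriminant (-2)² - 4·(5) = -16 < 0, so r = 1 ± 2i.
Hence u_h = C1*cos(2*x)*exp(x) + C2*exp(x)*sin(2*x).
Try u_p = A*exp(-x). Substituting into the equation and dividing by exp(-x) gives A = 1/8, so u_p = exp(-x)/8.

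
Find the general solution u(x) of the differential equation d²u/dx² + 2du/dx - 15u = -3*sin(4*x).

Characteristic equation r² + 2r - 15 = 0 factors as (r + 5)(r - 3) = 0, so r = -5, 3.
Hence u_h = C1*exp(-5*x) + C2*exp(3*x).
Try u_p = A*cos(4*x) + B*sin(4*x). Substituting and equating the coefficients of cos(4x) and sin(4x) gives A = 24/1025, B = 93/1025, so u_p = 24*cos(4*x)/1025 + 93*sin(4*x)/1025.

u = 24*cos(4*x)/1025 + 93*sin(4*x)/1025 + C1*exp(-5*x) + C2*exp(3*x)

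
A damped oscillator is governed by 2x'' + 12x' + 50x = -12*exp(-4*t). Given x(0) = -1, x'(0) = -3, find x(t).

x = -6*exp(-4*t)/17 - 27*exp(-3*t)*sin(4*t)/17 - 11*cos(4*t)*exp(-3*t)/17

Divide through by 2: x'' + 6x' + 25x = -6*exp(-4*t).
Characteristic equation r² + 6r + 25 = 0 has discriminant (6)² - 4·(25) = -64 < 0, so r = -3 ± 4i.
Hence x_h = C1*cos(4*t)*exp(-3*t) + C2*exp(-3*t)*sin(4*t).
Try x_p = A*exp(-4*t). Substituting into the equation and dividing by exp(-4*t) gives A = -6/17, so x_p = -6*exp(-4*t)/17.
General solution: x = -6*exp(-4*t)/17 + C1*cos(4*t)*exp(-3*t) + C2*exp(-3*t)*sin(4*t).
Apply the initial conditions: x(0) = -6/17 + C1 = -1 and x'(0) = 24/17 - 3*C1 + 4*C2 = -3. Solving gives C1 = -11/17, C2 = -27/17.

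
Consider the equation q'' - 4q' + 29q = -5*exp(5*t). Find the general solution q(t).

q = -5*exp(5*t)/34 + C1*cos(5*t)*exp(2*t) + C2*exp(2*t)*sin(5*t)

Characteristic equation r² - 4r + 29 = 0 has discriminant (-4)² - 4·(29) = -100 < 0, so r = 2 ± 5i.
Hence q_h = C1*cos(5*t)*exp(2*t) + C2*exp(2*t)*sin(5*t).
Try q_p = A*exp(5*t). Substituting into the equation and dividing by exp(5*t) gives A = -5/34, so q_p = -5*exp(5*t)/34.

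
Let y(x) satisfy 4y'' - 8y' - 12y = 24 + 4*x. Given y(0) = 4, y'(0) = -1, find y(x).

Divide through by 4: y'' - 2y' - 3y = 6 + x.
Characteristic equation r² - 2r - 3 = 0 factors as (r + 1)(r - 3) = 0, so r = -1, 3.
Hence y_h = C1*exp(-x) + C2*exp(3*x).
For the particular solution try y_p = A0 + A1*x. Substituting and matching coefficients of each power of x gives A0 = -16/9, A1 = -1/3, so y_p = -16/9 - x/3.
General solution: y = -16/9 - x/3 + C1*exp(-x) + C2*exp(3*x).
Apply the initial conditions: y(0) = -16/9 + C1 + C2 = 4 and y'(0) = -1/3 - C1 + 3*C2 = -1. Solving gives C1 = 9/2, C2 = 23/18.

y = -16/9 - x/3 + 9*exp(-x)/2 + 23*exp(3*x)/18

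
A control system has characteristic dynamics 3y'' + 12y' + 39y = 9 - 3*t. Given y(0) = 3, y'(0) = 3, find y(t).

Divide through by 3: y'' + 4y' + 13y = 3 - t.
Characteristic equation r² + 4r + 13 = 0 has discriminant (4)² - 4·(13) = -36 < 0, so r = -2 ± 3i.
Hence y_h = C1*cos(3*t)*exp(-2*t) + C2*exp(-2*t)*sin(3*t).
For the particular solution try y_p = A0 + A1*t. Substituting and matching coefficients of each power of t gives A0 = 43/169, A1 = -1/13, so y_p = 43/169 - t/13.
General solution: y = 43/169 - t/13 + C1*cos(3*t)*exp(-2*t) + C2*exp(-2*t)*sin(3*t).
Apply the initial conditions: y(0) = 43/169 + C1 = 3 and y'(0) = -1/13 - 2*C1 + 3*C2 = 3. Solving gives C1 = 464/169, C2 = 1448/507.

y = 43/169 - t/13 + 464*cos(3*t)*exp(-2*t)/169 + 1448*exp(-2*t)*sin(3*t)/507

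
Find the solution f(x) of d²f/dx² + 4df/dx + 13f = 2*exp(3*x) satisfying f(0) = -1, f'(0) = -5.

f = exp(3*x)/17 - 124*exp(-2*x)*sin(3*x)/51 - 18*cos(3*x)*exp(-2*x)/17

Characteristic equation r² + 4r + 13 = 0 has discriminant (4)² - 4·(13) = -36 < 0, so r = -2 ± 3i.
Hence f_h = C1*cos(3*x)*exp(-2*x) + C2*exp(-2*x)*sin(3*x).
Try f_p = A*exp(3*x). Substituting into the equation and dividing by exp(3*x) gives A = 1/17, so f_p = exp(3*x)/17.
General solution: f = exp(3*x)/17 + C1*cos(3*x)*exp(-2*x) + C2*exp(-2*x)*sin(3*x).
Apply the initial conditions: f(0) = 1/17 + C1 = -1 and f'(0) = 3/17 - 2*C1 + 3*C2 = -5. Solving gives C1 = -18/17, C2 = -124/51.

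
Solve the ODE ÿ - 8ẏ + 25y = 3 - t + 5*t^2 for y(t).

Characteristic equation r² - 8r + 25 = 0 has discriminant (-8)² - 4·(25) = -36 < 0, so r = 4 ± 3i.
Hence y_h = C1*cos(3*t)*exp(4*t) + C2*exp(4*t)*sin(3*t).
For the particular solution try y_p = A0 + A1*t + A2*t^2. Substituting and matching coefficients of each power of t gives A0 = 413/3125, A1 = 11/125, A2 = 1/5, so y_p = 413/3125 + t^2/5 + 11*t/125.

y = 413/3125 + t**2/5 + 11*t/125 + C1*cos(3*t)*exp(4*t) + C2*exp(4*t)*sin(3*t)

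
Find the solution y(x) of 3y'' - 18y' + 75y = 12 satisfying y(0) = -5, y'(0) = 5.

Divide through by 3: y'' - 6y' + 25y = 4.
Characteristic equation r² - 6r + 25 = 0 has discriminant (-6)² - 4·(25) = -64 < 0, so r = 3 ± 4i.
Hence y_h = C1*cos(4*x)*exp(3*x) + C2*exp(3*x)*sin(4*x).
For the particular solution try y_p = A0. Substituting and matching coefficients of each power of x gives A0 = 4/25, so y_p = 4/25.
General solution: y = 4/25 + C1*cos(4*x)*exp(3*x) + C2*exp(3*x)*sin(4*x).
Apply the initial conditions: y(0) = 4/25 + C1 = -5 and y'(0) = 3*C1 + 4*C2 = 5. Solving gives C1 = -129/25, C2 = 128/25.

y = 4/25 - 129*cos(4*x)*exp(3*x)/25 + 128*exp(3*x)*sin(4*x)/25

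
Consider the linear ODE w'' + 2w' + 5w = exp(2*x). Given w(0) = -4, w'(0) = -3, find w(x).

Characteristic equation r² + 2r + 5 = 0 has discriminant (2)² - 4·(5) = -16 < 0, so r = -1 ± 2i.
Hence w_h = C1*cos(2*x)*exp(-x) + C2*exp(-x)*sin(2*x).
Try w_p = A*exp(2*x). Substituting into the equation and dividing by exp(2*x) gives A = 1/13, so w_p = exp(2*x)/13.
General solution: w = exp(2*x)/13 + C1*cos(2*x)*exp(-x) + C2*exp(-x)*sin(2*x).
Apply the initial conditions: w(0) = 1/13 + C1 = -4 and w'(0) = 2/13 - C1 + 2*C2 = -3. Solving gives C1 = -53/13, C2 = -47/13.

w = exp(2*x)/13 - 53*cos(2*x)*exp(-x)/13 - 47*exp(-x)*sin(2*x)/13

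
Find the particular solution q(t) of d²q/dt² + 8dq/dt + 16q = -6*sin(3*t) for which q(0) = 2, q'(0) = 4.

q = -42*sin(3*t)/625 + 144*cos(3*t)/625 + 1106*exp(-4*t)/625 + 282*t*exp(-4*t)/25

Characteristic equation r² + 8r + 16 = 0 has discriminant (8)² - 4·(16) = 0, so r = -4 is a repeated root.
Hence q_h = (C1 + C2*t)*exp(-4*t).
Try q_p = A*cos(3*t) + B*sin(3*t). Substituting and equating the coefficients of cos(3t) and sin(3t) gives A = 144/625, B = -42/625, so q_p = -42*sin(3*t)/625 + 144*cos(3*t)/625.
General solution: q = -42*sin(3*t)/625 + 144*cos(3*t)/625 + C1*exp(-4*t) + C2*t*exp(-4*t).
Apply the initial conditions: q(0) = 144/625 + C1 = 2 and q'(0) = -126/625 + C2 - 4*C1 = 4. Solving gives C1 = 1106/625, C2 = 282/25.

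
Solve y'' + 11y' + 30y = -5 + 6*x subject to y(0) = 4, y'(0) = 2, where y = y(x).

Characteristic equation r² + 11r + 30 = 0 factors as (r + 5)(r + 6) = 0, so r = -5, -6.
Hence y_h = C1*exp(-5*x) + C2*exp(-6*x).
For the particular solution try y_p = A0 + A1*x. Substituting and matching coefficients of each power of x gives A0 = -6/25, A1 = 1/5, so y_p = -6/25 + x/5.
General solution: y = -6/25 + x/5 + C1*exp(-5*x) + C2*exp(-6*x).
Apply the initial conditions: y(0) = -6/25 + C1 + C2 = 4 and y'(0) = 1/5 - 6*C2 - 5*C1 = 2. Solving gives C1 = 681/25, C2 = -23.

y = -6/25 - 23*exp(-6*x) + x/5 + 681*exp(-5*x)/25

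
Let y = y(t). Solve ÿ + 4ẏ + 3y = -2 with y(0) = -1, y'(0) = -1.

y = -2/3 - exp(-t) + 2*exp(-3*t)/3

Characteristic equation r² + 4r + 3 = 0 factors as (r + 1)(r + 3) = 0, so r = -1, -3.
Hence y_h = C1*exp(-t) + C2*exp(-3*t).
For the particular solution try y_p = A0. Substituting and matching coefficients of each power of t gives A0 = -2/3, so y_p = -2/3.
General solution: y = -2/3 + C1*exp(-t) + C2*exp(-3*t).
Apply the initial conditions: y(0) = -2/3 + C1 + C2 = -1 and y'(0) = -C1 - 3*C2 = -1. Solving gives C1 = -1, C2 = 2/3.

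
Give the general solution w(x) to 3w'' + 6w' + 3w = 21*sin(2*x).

w = -28*cos(2*x)/25 - 21*sin(2*x)/25 + C1*exp(-x) + C2*x*exp(-x)

Divide through by 3: w'' + 2w' + w = 7*sin(2*x).
Characteristic equation r² + 2r + 1 = 0 has discriminant (2)² - 4·(1) = 0, so r = -1 is a repeated root.
Hence w_h = (C1 + C2*x)*exp(-x).
Try w_p = A*cos(2*x) + B*sin(2*x). Substituting and equating the coefficients of cos(2x) and sin(2x) gives A = -28/25, B = -21/25, so w_p = -28*cos(2*x)/25 - 21*sin(2*x)/25.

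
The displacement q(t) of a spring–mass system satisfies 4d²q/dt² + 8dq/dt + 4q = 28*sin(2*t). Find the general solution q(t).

Divide through by 4: q'' + 2q' + q = 7*sin(2*t).
Characteristic equation r² + 2r + 1 = 0 has discriminant (2)² - 4·(1) = 0, so r = -1 is a repeated root.
Hence q_h = (C1 + C2*t)*exp(-t).
Try q_p = A*cos(2*t) + B*sin(2*t). Substituting and equating the coefficients of cos(2t) and sin(2t) gives A = -28/25, B = -21/25, so q_p = -28*cos(2*t)/25 - 21*sin(2*t)/25.

q = -28*cos(2*t)/25 - 21*sin(2*t)/25 + C1*exp(-t) + C2*t*exp(-t)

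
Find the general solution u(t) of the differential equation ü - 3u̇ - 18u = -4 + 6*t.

Characteristic equation r² - 3r - 18 = 0 factors as (r - 6)(r + 3) = 0, so r = 6, -3.
Hence u_h = C1*exp(6*t) + C2*exp(-3*t).
For the particular solution try u_p = A0 + A1*t. Substituting and matching coefficients of each power of t gives A0 = 5/18, A1 = -1/3, so u_p = 5/18 - t/3.

u = 5/18 - t/3 + C1*exp(6*t) + C2*exp(-3*t)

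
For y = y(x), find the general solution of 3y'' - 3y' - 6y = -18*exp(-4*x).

y = -exp(-4*x)/3 + C1*exp(2*x) + C2*exp(-x)

Divide through by 3: y'' - y' - 2y = -6*exp(-4*x).
Characteristic equation r² - r - 2 = 0 factors as (r - 2)(r + 1) = 0, so r = 2, -1.
Hence y_h = C1*exp(2*x) + C2*exp(-x).
Try y_p = A*exp(-4*x). Substituting into the equation and dividing by exp(-4*x) gives A = -1/3, so y_p = -exp(-4*x)/3.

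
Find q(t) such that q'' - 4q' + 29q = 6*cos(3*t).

Characteristic equation r² - 4r + 29 = 0 has discriminant (-4)² - 4·(29) = -100 < 0, so r = 2 ± 5i.
Hence q_h = C1*cos(5*t)*exp(2*t) + C2*exp(2*t)*sin(5*t).
Try q_p = A*cos(3*t) + B*sin(3*t). Substituting and equating the coefficients of cos(3t) and sin(3t) gives A = 15/68, B = -9/68, so q_p = -9*sin(3*t)/68 + 15*cos(3*t)/68.

q = -9*sin(3*t)/68 + 15*cos(3*t)/68 + C1*cos(5*t)*exp(2*t) + C2*exp(2*t)*sin(5*t)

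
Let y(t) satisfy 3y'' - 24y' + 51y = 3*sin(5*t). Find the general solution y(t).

Divide through by 3: y'' - 8y' + 17y = sin(5*t).
Characteristic equation r² - 8r + 17 = 0 has discriminant (-8)² - 4·(17) = -4 < 0, so r = 4 ± i.
Hence y_h = C1*cos(t)*exp(4*t) + C2*exp(4*t)*sin(t).
Try y_p = A*cos(5*t) + B*sin(5*t). Substituting and equating the coefficients of cos(5t) and sin(5t) gives A = 5/208, B = -1/208, so y_p = -sin(5*t)/208 + 5*cos(5*t)/208.

y = -sin(5*t)/208 + 5*cos(5*t)/208 + C1*cos(t)*exp(4*t) + C2*exp(4*t)*sin(t)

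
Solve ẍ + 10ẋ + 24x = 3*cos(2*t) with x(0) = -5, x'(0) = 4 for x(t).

Characteristic equation r² + 10r + 24 = 0 factors as (r + 4)(r + 6) = 0, so r = -4, -6.
Hence x_h = C1*exp(-4*t) + C2*exp(-6*t).
Try x_p = A*cos(2*t) + B*sin(2*t). Substituting and equating the coefficients of cos(2t) and sin(2t) gives A = 3/40, B = 3/40, so x_p = 3*cos(2*t)/40 + 3*sin(2*t)/40.
General solution: x = 3*cos(2*t)/40 + 3*sin(2*t)/40 + C1*exp(-4*t) + C2*exp(-6*t).
Apply the initial conditions: x(0) = 3/40 + C1 + C2 = -5 and x'(0) = 3/20 - 6*C2 - 4*C1 = 4. Solving gives C1 = -133/10, C2 = 329/40.

x = -133*exp(-4*t)/10 + 3*cos(2*t)/40 + 3*sin(2*t)/40 + 329*exp(-6*t)/40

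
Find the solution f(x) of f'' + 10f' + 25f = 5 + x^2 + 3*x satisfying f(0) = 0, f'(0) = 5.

f = 101/625 - 101*exp(-5*x)/625 + x**2/25 + 11*x/125 + 513*x*exp(-5*x)/125

Characteristic equation r² + 10r + 25 = 0 has discriminant (10)² - 4·(25) = 0, so r = -5 is a repeated root.
Hence f_h = (C1 + C2*x)*exp(-5*x).
For the particular solution try f_p = A0 + A1*x + A2*x^2. Substituting and matching coefficients of each power of x gives A0 = 101/625, A1 = 11/125, A2 = 1/25, so f_p = 101/625 + x^2/25 + 11*x/125.
General solution: f = 101/625 + x^2/25 + 11*x/125 + C1*exp(-5*x) + C2*x*exp(-5*x).
Apply the initial conditions: f(0) = 101/625 + C1 = 0 and f'(0) = 11/125 + C2 - 5*C1 = 5. Solving gives C1 = -101/625, C2 = 513/125.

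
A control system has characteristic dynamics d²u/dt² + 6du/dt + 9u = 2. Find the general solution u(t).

u = 2/9 + C1*exp(-3*t) + C2*t*exp(-3*t)

Characteristic equation r² + 6r + 9 = 0 has discriminant (6)² - 4·(9) = 0, so r = -3 is a repeated root.
Hence u_h = (C1 + C2*t)*exp(-3*t).
For the particular solution try u_p = A0. Substituting and matching coefficients of each power of t gives A0 = 2/9, so u_p = 2/9.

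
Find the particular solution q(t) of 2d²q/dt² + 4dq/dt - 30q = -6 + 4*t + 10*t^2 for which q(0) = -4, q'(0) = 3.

Divide through by 2: q'' + 2q' - 15q = -3 + 2*t + 5*t^2.
Characteristic equation r² + 2r - 15 = 0 factors as (r - 3)(r + 5) = 0, so r = 3, -5.
Hence q_h = C1*exp(3*t) + C2*exp(-5*t).
For the particular solution try q_p = A0 + A1*t + A2*t^2. Substituting and matching coefficients of each power of t gives A0 = 17/135, A1 = -2/9, A2 = -1/3, so q_p = 17/135 - 2*t/9 - t^2/3.
General solution: q = 17/135 - 2*t/9 - t^2/3 + C1*exp(3*t) + C2*exp(-5*t).
Apply the initial conditions: q(0) = 17/135 + C1 + C2 = -4 and q'(0) = -2/9 - 5*C2 + 3*C1 = 3. Solving gives C1 = -235/108, C2 = -39/20.

q = 17/135 - 235*exp(3*t)/108 - 39*exp(-5*t)/20 - 2*t/9 - t**2/3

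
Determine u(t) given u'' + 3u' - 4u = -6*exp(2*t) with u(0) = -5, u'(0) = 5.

Characteristic equation r² + 3r - 4 = 0 factors as (r + 4)(r - 1) = 0, so r = -4, 1.
Hence u_h = C1*exp(-4*t) + C2*exp(t).
Try u_p = A*exp(2*t). Substituting into the equation and dividing by exp(2*t) gives A = -1, so u_p = -exp(2*t).
General solution: u = -exp(2*t) + C1*exp(-4*t) + C2*exp(t).
Apply the initial conditions: u(0) = -1 + C1 + C2 = -5 and u'(0) = -2 + C2 - 4*C1 = 5. Solving gives C1 = -11/5, C2 = -9/5.

u = -exp(2*t) - 11*exp(-4*t)/5 - 9*exp(t)/5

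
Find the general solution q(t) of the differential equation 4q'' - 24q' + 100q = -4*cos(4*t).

q = -cos(4*t)/73 + 8*sin(4*t)/219 + C1*cos(4*t)*exp(3*t) + C2*exp(3*t)*sin(4*t)

Divide through by 4: q'' - 6q' + 25q = -cos(4*t).
Characteristic equation r² - 6r + 25 = 0 has discriminant (-6)² - 4·(25) = -64 < 0, so r = 3 ± 4i.
Hence q_h = C1*cos(4*t)*exp(3*t) + C2*exp(3*t)*sin(4*t).
Try q_p = A*cos(4*t) + B*sin(4*t). Substituting and equating the coefficients of cos(4t) and sin(4t) gives A = -1/73, B = 8/219, so q_p = -cos(4*t)/73 + 8*sin(4*t)/219.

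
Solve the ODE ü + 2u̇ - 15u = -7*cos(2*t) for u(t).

u = -28*sin(2*t)/377 + 133*cos(2*t)/377 + C1*exp(-5*t) + C2*exp(3*t)

Characteristic equation r² + 2r - 15 = 0 factors as (r + 5)(r - 3) = 0, so r = -5, 3.
Hence u_h = C1*exp(-5*t) + C2*exp(3*t).
Try u_p = A*cos(2*t) + B*sin(2*t). Substituting and equating the coefficients of cos(2t) and sin(2t) gives A = 133/377, B = -28/377, so u_p = -28*sin(2*t)/377 + 133*cos(2*t)/377.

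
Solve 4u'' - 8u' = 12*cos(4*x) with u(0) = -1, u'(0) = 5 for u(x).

u = -7/2 - 3*cos(4*x)/20 - 3*sin(4*x)/40 + 53*exp(2*x)/20

Divide through by 4: u'' - 2u' = 3*cos(4*x).
Characteristic equation r² - 2r = 0 factors as (r - 2)r = 0, so r = 2, 0.
Hence u_h = C1*exp(2*x) + C2.
Try u_p = A*cos(4*x) + B*sin(4*x). Substituting and equating the coefficients of cos(4x) and sin(4x) gives A = -3/20, B = -3/40, so u_p = -3*cos(4*x)/20 - 3*sin(4*x)/40.
General solution: u = C2 - 3*cos(4*x)/20 - 3*sin(4*x)/40 + C1*exp(2*x).
Apply the initial conditions: u(0) = -3/20 + C1 + C2 = -1 and u'(0) = -3/10 + 2*C1 = 5. Solving gives C1 = 53/20, C2 = -7/2.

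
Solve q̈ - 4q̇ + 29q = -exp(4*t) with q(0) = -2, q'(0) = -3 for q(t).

Characteristic equation r² - 4r + 29 = 0 has discriminant (-4)² - 4·(29) = -100 < 0, so r = 2 ± 5i.
Hence q_h = C1*cos(5*t)*exp(2*t) + C2*exp(2*t)*sin(5*t).
Try q_p = A*exp(4*t). Substituting into the equation and dividing by exp(4*t) gives A = -1/29, so q_p = -exp(4*t)/29.
General solution: q = -exp(4*t)/29 + C1*cos(5*t)*exp(2*t) + C2*exp(2*t)*sin(5*t).
Apply the initial conditions: q(0) = -1/29 + C1 = -2 and q'(0) = -4/29 + 2*C1 + 5*C2 = -3. Solving gives C1 = -57/29, C2 = 31/145.

q = -exp(4*t)/29 - 57*cos(5*t)*exp(2*t)/29 + 31*exp(2*t)*sin(5*t)/145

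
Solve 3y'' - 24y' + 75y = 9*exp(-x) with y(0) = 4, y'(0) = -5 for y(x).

y = 3*exp(-x)/34 - 233*exp(4*x)*sin(3*x)/34 + 133*cos(3*x)*exp(4*x)/34

Divide through by 3: y'' - 8y' + 25y = 3*exp(-x).
Characteristic equation r² - 8r + 25 = 0 has discriminant (-8)² - 4·(25) = -36 < 0, so r = 4 ± 3i.
Hence y_h = C1*cos(3*x)*exp(4*x) + C2*exp(4*x)*sin(3*x).
Try y_p = A*exp(-x). Substituting into the equation and dividing by exp(-x) gives A = 3/34, so y_p = 3*exp(-x)/34.
General solution: y = 3*exp(-x)/34 + C1*cos(3*x)*exp(4*x) + C2*exp(4*x)*sin(3*x).
Apply the initial conditions: y(0) = 3/34 + C1 = 4 and y'(0) = -3/34 + 3*C2 + 4*C1 = -5. Solving gives C1 = 133/34, C2 = -233/34.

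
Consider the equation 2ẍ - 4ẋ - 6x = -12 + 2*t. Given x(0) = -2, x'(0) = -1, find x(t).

x = 20/9 - 3*exp(-t) - 11*exp(3*t)/9 - t/3

Divide through by 2: x'' - 2x' - 3x = -6 + t.
Characteristic equation r² - 2r - 3 = 0 factors as (r + 1)(r - 3) = 0, so r = -1, 3.
Hence x_h = C1*exp(-t) + C2*exp(3*t).
For the particular solution try x_p = A0 + A1*t. Substituting and matching coefficients of each power of t gives A0 = 20/9, A1 = -1/3, so x_p = 20/9 - t/3.
General solution: x = 20/9 - t/3 + C1*exp(-t) + C2*exp(3*t).
Apply the initial conditions: x(0) = 20/9 + C1 + C2 = -2 and x'(0) = -1/3 - C1 + 3*C2 = -1. Solving gives C1 = -3, C2 = -11/9.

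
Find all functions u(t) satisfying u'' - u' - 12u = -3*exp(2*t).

Characteristic equation r² - r - 12 = 0 factors as (r + 3)(r - 4) = 0, so r = -3, 4.
Hence u_h = C1*exp(-3*t) + C2*exp(4*t).
Try u_p = A*exp(2*t). Substituting into the equation and dividing by exp(2*t) gives A = 3/10, so u_p = 3*exp(2*t)/10.

u = 3*exp(2*t)/10 + C1*exp(-3*t) + C2*exp(4*t)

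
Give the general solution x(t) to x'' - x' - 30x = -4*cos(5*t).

Characteristic equation r² - r - 30 = 0 factors as (r + 5)(r - 6) = 0, so r = -5, 6.
Hence x_h = C1*exp(-5*t) + C2*exp(6*t).
Try x_p = A*cos(5*t) + B*sin(5*t). Substituting and equating the coefficients of cos(5t) and sin(5t) gives A = 22/305, B = 2/305, so x_p = 2*sin(5*t)/305 + 22*cos(5*t)/305.

x = 2*sin(5*t)/305 + 22*cos(5*t)/305 + C1*exp(-5*t) + C2*exp(6*t)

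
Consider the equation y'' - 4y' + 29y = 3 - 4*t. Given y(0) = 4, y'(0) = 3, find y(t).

y = 71/841 - 4*t/29 - 3947*exp(2*t)*sin(5*t)/4205 + 3293*cos(5*t)*exp(2*t)/841

Characteristic equation r² - 4r + 29 = 0 has discriminant (-4)² - 4·(29) = -100 < 0, so r = 2 ± 5i.
Hence y_h = C1*cos(5*t)*exp(2*t) + C2*exp(2*t)*sin(5*t).
For the particular solution try y_p = A0 + A1*t. Substituting and matching coefficients of each power of t gives A0 = 71/841, A1 = -4/29, so y_p = 71/841 - 4*t/29.
General solution: y = 71/841 - 4*t/29 + C1*cos(5*t)*exp(2*t) + C2*exp(2*t)*sin(5*t).
Apply the initial conditions: y(0) = 71/841 + C1 = 4 and y'(0) = -4/29 + 2*C1 + 5*C2 = 3. Solving gives C1 = 3293/841, C2 = -3947/4205.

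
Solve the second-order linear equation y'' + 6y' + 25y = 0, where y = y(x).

Characteristic equation r² + 6r + 25 = 0 has discriminant (6)² - 4·(25) = -64 < 0, so r = -3 ± 4i.
Hence y_h = C1*cos(4*x)*exp(-3*x) + C2*exp(-3*x)*sin(4*x).

y = C1*cos(4*x)*exp(-3*x) + C2*exp(-3*x)*sin(4*x)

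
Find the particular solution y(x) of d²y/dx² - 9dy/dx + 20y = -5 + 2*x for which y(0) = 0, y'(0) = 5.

Characteristic equation r² - 9r + 20 = 0 factors as (r - 4)(r - 5) = 0, so r = 4, 5.
Hence y_h = C1*exp(4*x) + C2*exp(5*x).
For the particular solution try y_p = A0 + A1*x. Substituting and matching coefficients of each power of x gives A0 = -41/200, A1 = 1/10, so y_p = -41/200 + x/10.
General solution: y = -41/200 + x/10 + C1*exp(4*x) + C2*exp(5*x).
Apply the initial conditions: y(0) = -41/200 + C1 + C2 = 0 and y'(0) = 1/10 + 4*C1 + 5*C2 = 5. Solving gives C1 = -31/8, C2 = 102/25.

y = -41/200 - 31*exp(4*x)/8 + x/10 + 102*exp(5*x)/25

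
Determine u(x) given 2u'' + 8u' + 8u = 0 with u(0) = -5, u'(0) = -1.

Divide through by 2: u'' + 4u' + 4u = 0.
Characteristic equation r² + 4r + 4 = 0 has discriminant (4)² - 4·(4) = 0, so r = -2 is a repeated root.
Hence u_h = (C1 + C2*x)*exp(-2*x).
Apply the initial conditions: u(0) = C1 = -5 and u'(0) = C2 - 2*C1 = -1. Solving gives C1 = -5, C2 = -11.

u = -5*exp(-2*x) - 11*x*exp(-2*x)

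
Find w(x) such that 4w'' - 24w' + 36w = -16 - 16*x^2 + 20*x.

Divide through by 4: w'' - 6w' + 9w = -4 - 4*x^2 + 5*x.
Characteristic equation r² - 6r + 9 = 0 has discriminant (-6)² - 4·(9) = 0, so r = 3 is a repeated root.
Hence w_h = (C1 + C2*x)*exp(3*x).
For the particular solution try w_p = A0 + A1*x + A2*x^2. Substituting and matching coefficients of each power of x gives A0 = -10/27, A1 = -1/27, A2 = -4/9, so w_p = -10/27 - 4*x^2/9 - x/27.

w = -10/27 - 4*x**2/9 - x/27 + C1*exp(3*x) + C2*x*exp(3*x)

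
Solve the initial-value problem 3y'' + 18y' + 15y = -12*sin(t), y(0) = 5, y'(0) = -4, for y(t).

y = -11*exp(-5*t)/52 - 4*sin(t)/13 + 6*cos(t)/13 + 19*exp(-t)/4

Divide through by 3: y'' + 6y' + 5y = -4*sin(t).
Characteristic equation r² + 6r + 5 = 0 factors as (r + 5)(r + 1) = 0, so r = -5, -1.
Hence y_h = C1*exp(-5*t) + C2*exp(-t).
Try y_p = A*cos(t) + B*sin(t). Substituting and equating the coefficients of cos(t) and sin(t) gives A = 6/13, B = -4/13, so y_p = -4*sin(t)/13 + 6*cos(t)/13.
General solution: y = -4*sin(t)/13 + 6*cos(t)/13 + C1*exp(-5*t) + C2*exp(-t).
Apply the initial conditions: y(0) = 6/13 + C1 + C2 = 5 and y'(0) = -4/13 - C2 - 5*C1 = -4. Solving gives C1 = -11/52, C2 = 19/4.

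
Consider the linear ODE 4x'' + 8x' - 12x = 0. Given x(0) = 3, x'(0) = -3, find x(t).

x = 3*exp(t)/2 + 3*exp(-3*t)/2

Divide through by 4: x'' + 2x' - 3x = 0.
Characteristic equation r² + 2r - 3 = 0 factors as (r - 1)(r + 3) = 0, so r = 1, -3.
Hence x_h = C1*exp(t) + C2*exp(-3*t).
Apply the initial conditions: x(0) = C1 + C2 = 3 and x'(0) = C1 - 3*C2 = -3. Solving gives C1 = 3/2, C2 = 3/2.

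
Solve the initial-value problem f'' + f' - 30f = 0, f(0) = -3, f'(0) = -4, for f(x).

Characteristic equation r² + r - 30 = 0 factors as (r - 5)(r + 6) = 0, so r = 5, -6.
Hence f_h = C1*exp(5*x) + C2*exp(-6*x).
Apply the initial conditions: f(0) = C1 + C2 = -3 and f'(0) = -6*C2 + 5*C1 = -4. Solving gives C1 = -2, C2 = -1.

f = -exp(-6*x) - 2*exp(5*x)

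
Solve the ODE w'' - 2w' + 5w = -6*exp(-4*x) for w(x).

Characteristic equation r² - 2r + 5 = 0 has discriminant (-2)² - 4·(5) = -16 < 0, so r = 1 ± 2i.
Hence w_h = C1*cos(2*x)*exp(x) + C2*exp(x)*sin(2*x).
Try w_p = A*exp(-4*x). Substituting into the equation and dividing by exp(-4*x) gives A = -6/29, so w_p = -6*exp(-4*x)/29.

w = -6*exp(-4*x)/29 + C1*cos(2*x)*exp(x) + C2*exp(x)*sin(2*x)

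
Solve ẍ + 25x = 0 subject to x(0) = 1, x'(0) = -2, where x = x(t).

x = -2*sin(5*t)/5 + cos(5*t)

Characteristic equation r² + 25 = 0 has discriminant (0)² - 4·(25) = -100 < 0, so r = ± 5i.
Hence x_h = C1*cos(5*t) + C2*sin(5*t).
Apply the initial conditions: x(0) = C1 = 1 and x'(0) = 5*C2 = -2. Solving gives C1 = 1, C2 = -2/5.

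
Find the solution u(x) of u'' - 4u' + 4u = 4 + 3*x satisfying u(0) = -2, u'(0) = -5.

Characteristic equation r² - 4r + 4 = 0 has discriminant (-4)² - 4·(4) = 0, so r = 2 is a repeated root.
Hence u_h = (C1 + C2*x)*exp(2*x).
For the particular solution try u_p = A0 + A1*x. Substituting and matching coefficients of each power of x gives A0 = 7/4, A1 = 3/4, so u_p = 7/4 + 3*x/4.
General solution: u = 7/4 + 3*x/4 + C1*exp(2*x) + C2*x*exp(2*x).
Apply the initial conditions: u(0) = 7/4 + C1 = -2 and u'(0) = 3/4 + C2 + 2*C1 = -5. Solving gives C1 = -15/4, C2 = 7/4.

u = 7/4 - 15*exp(2*x)/4 + 3*x/4 + 7*x*exp(2*x)/4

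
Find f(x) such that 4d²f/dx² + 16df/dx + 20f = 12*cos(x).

Divide through by 4: f'' + 4f' + 5f = 3*cos(x).
Characteristic equation r² + 4r + 5 = 0 has discriminant (4)² - 4·(5) = -4 < 0, so r = -2 ± i.
Hence f_h = C1*cos(x)*exp(-2*x) + C2*exp(-2*x)*sin(x).
Try f_p = A*cos(x) + B*sin(x). Substituting and equating the coefficients of cos(x) and sin(x) gives A = 3/8, B = 3/8, so f_p = 3*cos(x)/8 + 3*sin(x)/8.

f = 3*cos(x)/8 + 3*sin(x)/8 + C1*cos(x)*exp(-2*x) + C2*exp(-2*x)*sin(x)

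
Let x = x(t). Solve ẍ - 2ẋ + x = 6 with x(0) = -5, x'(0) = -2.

x = 6 - 11*exp(t) + 9*t*exp(t)

Characteristic equation r² - 2r + 1 = 0 has discriminant (-2)² - 4·(1) = 0, so r = 1 is a repeated root.
Hence x_h = (C1 + C2*t)*exp(t).
For the particular solution try x_p = A0. Substituting and matching coefficients of each power of t gives A0 = 6, so x_p = 6.
General solution: x = 6 + C1*exp(t) + C2*t*exp(t).
Apply the initial conditions: x(0) = 6 + C1 = -5 and x'(0) = C1 + C2 = -2. Solving gives C1 = -11, C2 = 9.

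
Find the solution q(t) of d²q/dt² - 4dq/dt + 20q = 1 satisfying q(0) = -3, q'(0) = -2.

q = 1/20 - 61*cos(4*t)*exp(2*t)/20 + 41*exp(2*t)*sin(4*t)/40

Characteristic equation r² - 4r + 20 = 0 has discriminant (-4)² - 4·(20) = -64 < 0, so r = 2 ± 4i.
Hence q_h = C1*cos(4*t)*exp(2*t) + C2*exp(2*t)*sin(4*t).
For the particular solution try q_p = A0. Substituting and matching coefficients of each power of t gives A0 = 1/20, so q_p = 1/20.
General solution: q = 1/20 + C1*cos(4*t)*exp(2*t) + C2*exp(2*t)*sin(4*t).
Apply the initial conditions: q(0) = 1/20 + C1 = -3 and q'(0) = 2*C1 + 4*C2 = -2. Solving gives C1 = -61/20, C2 = 41/40.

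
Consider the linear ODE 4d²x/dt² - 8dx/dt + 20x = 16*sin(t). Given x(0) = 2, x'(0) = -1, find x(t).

x = 2*cos(t)/5 + 4*sin(t)/5 - 17*exp(t)*sin(2*t)/10 + 8*cos(2*t)*exp(t)/5

Divide through by 4: x'' - 2x' + 5x = 4*sin(t).
Characteristic equation r² - 2r + 5 = 0 has discriminant (-2)² - 4·(5) = -16 < 0, so r = 1 ± 2i.
Hence x_h = C1*cos(2*t)*exp(t) + C2*exp(t)*sin(2*t).
Try x_p = A*cos(t) + B*sin(t). Substituting and equating the coefficients of cos(t) and sin(t) gives A = 2/5, B = 4/5, so x_p = 2*cos(t)/5 + 4*sin(t)/5.
General solution: x = 2*cos(t)/5 + 4*sin(t)/5 + C1*cos(2*t)*exp(t) + C2*exp(t)*sin(2*t).
Apply the initial conditions: x(0) = 2/5 + C1 = 2 and x'(0) = 4/5 + C1 + 2*C2 = -1. Solving gives C1 = 8/5, C2 = -17/10.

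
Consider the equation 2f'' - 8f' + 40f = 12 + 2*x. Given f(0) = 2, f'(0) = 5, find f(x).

f = 31/100 + x/20 + 157*exp(2*x)*sin(4*x)/400 + 169*cos(4*x)*exp(2*x)/100

Divide through by 2: f'' - 4f' + 20f = 6 + x.
Characteristic equation r² - 4r + 20 = 0 has discriminant (-4)² - 4·(20) = -64 < 0, so r = 2 ± 4i.
Hence f_h = C1*cos(4*x)*exp(2*x) + C2*exp(2*x)*sin(4*x).
For the particular solution try f_p = A0 + A1*x. Substituting and matching coefficients of each power of x gives A0 = 31/100, A1 = 1/20, so f_p = 31/100 + x/20.
General solution: f = 31/100 + x/20 + C1*cos(4*x)*exp(2*x) + C2*exp(2*x)*sin(4*x).
Apply the initial conditions: f(0) = 31/100 + C1 = 2 and f'(0) = 1/20 + 2*C1 + 4*C2 = 5. Solving gives C1 = 169/100, C2 = 157/400.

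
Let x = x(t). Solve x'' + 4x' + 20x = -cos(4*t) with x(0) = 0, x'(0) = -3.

x = -sin(4*t)/17 - cos(4*t)/68 - 93*exp(-2*t)*sin(4*t)/136 + cos(4*t)*exp(-2*t)/68

Characteristic equation r² + 4r + 20 = 0 has discriminant (4)² - 4·(20) = -64 < 0, so r = -2 ± 4i.
Hence x_h = C1*cos(4*t)*exp(-2*t) + C2*exp(-2*t)*sin(4*t).
Try x_p = A*cos(4*t) + B*sin(4*t). Substituting and equating the coefficients of cos(4t) and sin(4t) gives A = -1/68, B = -1/17, so x_p = -sin(4*t)/17 - cos(4*t)/68.
General solution: x = -sin(4*t)/17 - cos(4*t)/68 + C1*cos(4*t)*exp(-2*t) + C2*exp(-2*t)*sin(4*t).
Apply the initial conditions: x(0) = -1/68 + C1 = 0 and x'(0) = -4/17 - 2*C1 + 4*C2 = -3. Solving gives C1 = 1/68, C2 = -93/136.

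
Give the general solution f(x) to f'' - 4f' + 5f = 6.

f = 6/5 + C1*cos(x)*exp(2*x) + C2*exp(2*x)*sin(x)

Characteristic equation r² - 4r + 5 = 0 has discriminant (-4)² - 4·(5) = -4 < 0, so r = 2 ± i.
Hence f_h = C1*cos(x)*exp(2*x) + C2*exp(2*x)*sin(x).
For the particular solution try f_p = A0. Substituting and matching coefficients of each power of x gives A0 = 6/5, so f_p = 6/5.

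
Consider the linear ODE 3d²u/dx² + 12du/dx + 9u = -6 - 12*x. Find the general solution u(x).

Divide through by 3: u'' + 4u' + 3u = -2 - 4*x.
Characteristic equation r² + 4r + 3 = 0 factors as (r + 3)(r + 1) = 0, so r = -3, -1.
Hence u_h = C1*exp(-3*x) + C2*exp(-x).
For the particular solution try u_p = A0 + A1*x. Substituting and matching coefficients of each power of x gives A0 = 10/9, A1 = -4/3, so u_p = 10/9 - 4*x/3.

u = 10/9 - 4*x/3 + C1*exp(-3*x) + C2*exp(-x)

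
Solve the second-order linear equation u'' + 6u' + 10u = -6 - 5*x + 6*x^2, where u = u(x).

u = 3/250 - 61*x/50 + 3*x**2/5 + C1*cos(x)*exp(-3*x) + C2*exp(-3*x)*sin(x)

Characteristic equation r² + 6r + 10 = 0 has discriminant (6)² - 4·(10) = -4 < 0, so r = -3 ± i.
Hence u_h = C1*cos(x)*exp(-3*x) + C2*exp(-3*x)*sin(x).
For the particular solution try u_p = A0 + A1*x + A2*x^2. Substituting and matching coefficients of each power of x gives A0 = 3/250, A1 = -61/50, A2 = 3/5, so u_p = 3/250 - 61*x/50 + 3*x^2/5.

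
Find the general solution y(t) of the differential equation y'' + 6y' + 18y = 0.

Characteristic equation r² + 6r + 18 = 0 has discriminant (6)² - 4·(18) = -36 < 0, so r = -3 ± 3i.
Hence y_h = C1*cos(3*t)*exp(-3*t) + C2*exp(-3*t)*sin(3*t).

y = C1*cos(3*t)*exp(-3*t) + C2*exp(-3*t)*sin(3*t)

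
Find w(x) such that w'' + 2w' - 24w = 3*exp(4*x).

w = C1*exp(4*x) + C2*exp(-6*x) + 3*x*exp(4*x)/10

Characteristic equation r² + 2r - 24 = 0 factors as (r - 4)(r + 6) = 0, so r = 4, -6.
Hence w_h = C1*exp(4*x) + C2*exp(-6*x).
Since exp(4*x) solves the homogeneous equation (r = 4 is a root of multiplicity 1), multiply the trial by x. Try w_p = A*x*exp(4*x). Substituting into the equation and dividing by exp(4*x) gives A = 3/10, so w_p = 3*x*exp(4*x)/10.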